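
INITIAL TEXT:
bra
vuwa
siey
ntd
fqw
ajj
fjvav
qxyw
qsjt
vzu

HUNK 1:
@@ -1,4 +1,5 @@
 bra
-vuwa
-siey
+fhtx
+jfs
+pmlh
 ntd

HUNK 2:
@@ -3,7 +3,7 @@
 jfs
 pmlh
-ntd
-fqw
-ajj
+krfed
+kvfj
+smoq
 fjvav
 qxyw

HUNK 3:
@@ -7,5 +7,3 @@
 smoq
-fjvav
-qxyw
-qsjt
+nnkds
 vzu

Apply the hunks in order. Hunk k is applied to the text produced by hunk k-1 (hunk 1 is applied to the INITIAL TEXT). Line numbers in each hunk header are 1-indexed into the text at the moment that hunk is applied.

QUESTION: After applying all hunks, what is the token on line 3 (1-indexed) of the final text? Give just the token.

Hunk 1: at line 1 remove [vuwa,siey] add [fhtx,jfs,pmlh] -> 11 lines: bra fhtx jfs pmlh ntd fqw ajj fjvav qxyw qsjt vzu
Hunk 2: at line 3 remove [ntd,fqw,ajj] add [krfed,kvfj,smoq] -> 11 lines: bra fhtx jfs pmlh krfed kvfj smoq fjvav qxyw qsjt vzu
Hunk 3: at line 7 remove [fjvav,qxyw,qsjt] add [nnkds] -> 9 lines: bra fhtx jfs pmlh krfed kvfj smoq nnkds vzu
Final line 3: jfs

Answer: jfs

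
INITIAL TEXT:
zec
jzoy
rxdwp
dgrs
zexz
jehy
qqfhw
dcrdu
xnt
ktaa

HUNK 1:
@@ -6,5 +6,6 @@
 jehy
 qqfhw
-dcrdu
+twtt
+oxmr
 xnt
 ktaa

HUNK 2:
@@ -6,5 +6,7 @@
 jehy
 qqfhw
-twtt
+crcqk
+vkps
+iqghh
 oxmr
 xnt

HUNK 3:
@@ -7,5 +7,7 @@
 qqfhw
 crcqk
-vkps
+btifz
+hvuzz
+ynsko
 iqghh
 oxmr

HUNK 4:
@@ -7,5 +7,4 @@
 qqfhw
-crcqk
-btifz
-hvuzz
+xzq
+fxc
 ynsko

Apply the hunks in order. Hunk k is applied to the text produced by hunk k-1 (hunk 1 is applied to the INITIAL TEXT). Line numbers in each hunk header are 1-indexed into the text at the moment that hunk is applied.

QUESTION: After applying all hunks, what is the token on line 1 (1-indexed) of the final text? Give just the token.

Hunk 1: at line 6 remove [dcrdu] add [twtt,oxmr] -> 11 lines: zec jzoy rxdwp dgrs zexz jehy qqfhw twtt oxmr xnt ktaa
Hunk 2: at line 6 remove [twtt] add [crcqk,vkps,iqghh] -> 13 lines: zec jzoy rxdwp dgrs zexz jehy qqfhw crcqk vkps iqghh oxmr xnt ktaa
Hunk 3: at line 7 remove [vkps] add [btifz,hvuzz,ynsko] -> 15 lines: zec jzoy rxdwp dgrs zexz jehy qqfhw crcqk btifz hvuzz ynsko iqghh oxmr xnt ktaa
Hunk 4: at line 7 remove [crcqk,btifz,hvuzz] add [xzq,fxc] -> 14 lines: zec jzoy rxdwp dgrs zexz jehy qqfhw xzq fxc ynsko iqghh oxmr xnt ktaa
Final line 1: zec

Answer: zec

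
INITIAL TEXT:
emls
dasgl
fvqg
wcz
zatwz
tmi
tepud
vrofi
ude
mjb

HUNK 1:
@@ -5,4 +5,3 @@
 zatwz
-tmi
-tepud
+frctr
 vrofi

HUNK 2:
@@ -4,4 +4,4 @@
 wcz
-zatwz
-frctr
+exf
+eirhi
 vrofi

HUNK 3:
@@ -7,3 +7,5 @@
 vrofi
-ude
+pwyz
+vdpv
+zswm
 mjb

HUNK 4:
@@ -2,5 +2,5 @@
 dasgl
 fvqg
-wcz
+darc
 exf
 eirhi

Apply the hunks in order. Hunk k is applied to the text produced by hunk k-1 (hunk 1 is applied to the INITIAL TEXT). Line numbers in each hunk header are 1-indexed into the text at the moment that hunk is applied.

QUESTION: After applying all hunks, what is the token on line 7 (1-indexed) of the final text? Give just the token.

Hunk 1: at line 5 remove [tmi,tepud] add [frctr] -> 9 lines: emls dasgl fvqg wcz zatwz frctr vrofi ude mjb
Hunk 2: at line 4 remove [zatwz,frctr] add [exf,eirhi] -> 9 lines: emls dasgl fvqg wcz exf eirhi vrofi ude mjb
Hunk 3: at line 7 remove [ude] add [pwyz,vdpv,zswm] -> 11 lines: emls dasgl fvqg wcz exf eirhi vrofi pwyz vdpv zswm mjb
Hunk 4: at line 2 remove [wcz] add [darc] -> 11 lines: emls dasgl fvqg darc exf eirhi vrofi pwyz vdpv zswm mjb
Final line 7: vrofi

Answer: vrofi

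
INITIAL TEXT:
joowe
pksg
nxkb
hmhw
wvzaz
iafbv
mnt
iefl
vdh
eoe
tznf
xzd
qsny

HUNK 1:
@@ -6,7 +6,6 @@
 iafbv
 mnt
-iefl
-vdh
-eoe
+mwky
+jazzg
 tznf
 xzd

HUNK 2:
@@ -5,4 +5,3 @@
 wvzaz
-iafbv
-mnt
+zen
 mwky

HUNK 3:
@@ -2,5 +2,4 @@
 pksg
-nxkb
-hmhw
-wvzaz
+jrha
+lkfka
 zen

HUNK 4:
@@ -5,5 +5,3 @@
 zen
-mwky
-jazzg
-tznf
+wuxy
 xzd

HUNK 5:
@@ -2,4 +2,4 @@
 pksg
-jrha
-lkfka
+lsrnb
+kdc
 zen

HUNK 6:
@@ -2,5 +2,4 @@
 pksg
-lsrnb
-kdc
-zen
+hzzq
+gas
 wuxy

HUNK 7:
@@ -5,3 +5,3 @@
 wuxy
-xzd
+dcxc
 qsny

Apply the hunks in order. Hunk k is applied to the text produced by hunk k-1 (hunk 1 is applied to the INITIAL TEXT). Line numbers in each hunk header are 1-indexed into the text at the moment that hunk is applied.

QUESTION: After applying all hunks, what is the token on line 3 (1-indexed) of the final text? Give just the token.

Answer: hzzq

Derivation:
Hunk 1: at line 6 remove [iefl,vdh,eoe] add [mwky,jazzg] -> 12 lines: joowe pksg nxkb hmhw wvzaz iafbv mnt mwky jazzg tznf xzd qsny
Hunk 2: at line 5 remove [iafbv,mnt] add [zen] -> 11 lines: joowe pksg nxkb hmhw wvzaz zen mwky jazzg tznf xzd qsny
Hunk 3: at line 2 remove [nxkb,hmhw,wvzaz] add [jrha,lkfka] -> 10 lines: joowe pksg jrha lkfka zen mwky jazzg tznf xzd qsny
Hunk 4: at line 5 remove [mwky,jazzg,tznf] add [wuxy] -> 8 lines: joowe pksg jrha lkfka zen wuxy xzd qsny
Hunk 5: at line 2 remove [jrha,lkfka] add [lsrnb,kdc] -> 8 lines: joowe pksg lsrnb kdc zen wuxy xzd qsny
Hunk 6: at line 2 remove [lsrnb,kdc,zen] add [hzzq,gas] -> 7 lines: joowe pksg hzzq gas wuxy xzd qsny
Hunk 7: at line 5 remove [xzd] add [dcxc] -> 7 lines: joowe pksg hzzq gas wuxy dcxc qsny
Final line 3: hzzq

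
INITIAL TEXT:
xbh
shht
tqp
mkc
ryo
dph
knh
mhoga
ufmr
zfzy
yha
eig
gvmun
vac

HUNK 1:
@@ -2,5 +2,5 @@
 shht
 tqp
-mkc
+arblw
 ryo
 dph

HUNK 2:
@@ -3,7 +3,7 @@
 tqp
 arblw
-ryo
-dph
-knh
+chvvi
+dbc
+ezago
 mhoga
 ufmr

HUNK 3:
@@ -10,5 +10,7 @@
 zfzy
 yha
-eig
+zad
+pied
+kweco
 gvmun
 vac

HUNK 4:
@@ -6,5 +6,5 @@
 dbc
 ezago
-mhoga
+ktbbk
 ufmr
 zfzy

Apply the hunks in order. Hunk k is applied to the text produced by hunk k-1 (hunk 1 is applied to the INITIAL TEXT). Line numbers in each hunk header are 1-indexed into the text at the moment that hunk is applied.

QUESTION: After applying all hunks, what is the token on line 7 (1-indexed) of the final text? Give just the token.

Hunk 1: at line 2 remove [mkc] add [arblw] -> 14 lines: xbh shht tqp arblw ryo dph knh mhoga ufmr zfzy yha eig gvmun vac
Hunk 2: at line 3 remove [ryo,dph,knh] add [chvvi,dbc,ezago] -> 14 lines: xbh shht tqp arblw chvvi dbc ezago mhoga ufmr zfzy yha eig gvmun vac
Hunk 3: at line 10 remove [eig] add [zad,pied,kweco] -> 16 lines: xbh shht tqp arblw chvvi dbc ezago mhoga ufmr zfzy yha zad pied kweco gvmun vac
Hunk 4: at line 6 remove [mhoga] add [ktbbk] -> 16 lines: xbh shht tqp arblw chvvi dbc ezago ktbbk ufmr zfzy yha zad pied kweco gvmun vac
Final line 7: ezago

Answer: ezago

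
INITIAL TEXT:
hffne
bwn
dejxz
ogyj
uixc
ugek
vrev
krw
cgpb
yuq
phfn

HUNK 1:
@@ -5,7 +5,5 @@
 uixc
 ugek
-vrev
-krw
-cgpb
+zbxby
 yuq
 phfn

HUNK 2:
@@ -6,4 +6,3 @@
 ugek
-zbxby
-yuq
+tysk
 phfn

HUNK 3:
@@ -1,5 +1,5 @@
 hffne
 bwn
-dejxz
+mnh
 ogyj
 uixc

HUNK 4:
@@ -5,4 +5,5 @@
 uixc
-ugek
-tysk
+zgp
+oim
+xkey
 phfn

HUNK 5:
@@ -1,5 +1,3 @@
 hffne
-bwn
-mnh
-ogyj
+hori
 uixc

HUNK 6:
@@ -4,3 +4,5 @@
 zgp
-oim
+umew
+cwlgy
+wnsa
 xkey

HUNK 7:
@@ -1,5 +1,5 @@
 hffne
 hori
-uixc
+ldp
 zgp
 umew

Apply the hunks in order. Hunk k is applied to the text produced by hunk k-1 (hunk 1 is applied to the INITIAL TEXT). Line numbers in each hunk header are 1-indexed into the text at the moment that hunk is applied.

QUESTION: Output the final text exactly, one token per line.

Hunk 1: at line 5 remove [vrev,krw,cgpb] add [zbxby] -> 9 lines: hffne bwn dejxz ogyj uixc ugek zbxby yuq phfn
Hunk 2: at line 6 remove [zbxby,yuq] add [tysk] -> 8 lines: hffne bwn dejxz ogyj uixc ugek tysk phfn
Hunk 3: at line 1 remove [dejxz] add [mnh] -> 8 lines: hffne bwn mnh ogyj uixc ugek tysk phfn
Hunk 4: at line 5 remove [ugek,tysk] add [zgp,oim,xkey] -> 9 lines: hffne bwn mnh ogyj uixc zgp oim xkey phfn
Hunk 5: at line 1 remove [bwn,mnh,ogyj] add [hori] -> 7 lines: hffne hori uixc zgp oim xkey phfn
Hunk 6: at line 4 remove [oim] add [umew,cwlgy,wnsa] -> 9 lines: hffne hori uixc zgp umew cwlgy wnsa xkey phfn
Hunk 7: at line 1 remove [uixc] add [ldp] -> 9 lines: hffne hori ldp zgp umew cwlgy wnsa xkey phfn

Answer: hffne
hori
ldp
zgp
umew
cwlgy
wnsa
xkey
phfn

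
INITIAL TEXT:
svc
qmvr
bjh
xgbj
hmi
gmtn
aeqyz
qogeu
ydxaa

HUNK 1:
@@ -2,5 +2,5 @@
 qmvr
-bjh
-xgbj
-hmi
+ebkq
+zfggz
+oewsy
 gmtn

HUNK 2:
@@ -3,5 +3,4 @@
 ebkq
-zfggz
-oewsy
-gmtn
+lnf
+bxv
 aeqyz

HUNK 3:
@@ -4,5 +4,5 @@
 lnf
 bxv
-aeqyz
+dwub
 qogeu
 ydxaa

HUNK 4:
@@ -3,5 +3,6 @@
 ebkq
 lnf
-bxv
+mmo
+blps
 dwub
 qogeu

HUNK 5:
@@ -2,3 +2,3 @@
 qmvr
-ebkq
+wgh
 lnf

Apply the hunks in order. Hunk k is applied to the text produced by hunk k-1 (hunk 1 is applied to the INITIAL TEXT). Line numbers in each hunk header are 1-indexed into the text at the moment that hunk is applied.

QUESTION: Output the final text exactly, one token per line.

Answer: svc
qmvr
wgh
lnf
mmo
blps
dwub
qogeu
ydxaa

Derivation:
Hunk 1: at line 2 remove [bjh,xgbj,hmi] add [ebkq,zfggz,oewsy] -> 9 lines: svc qmvr ebkq zfggz oewsy gmtn aeqyz qogeu ydxaa
Hunk 2: at line 3 remove [zfggz,oewsy,gmtn] add [lnf,bxv] -> 8 lines: svc qmvr ebkq lnf bxv aeqyz qogeu ydxaa
Hunk 3: at line 4 remove [aeqyz] add [dwub] -> 8 lines: svc qmvr ebkq lnf bxv dwub qogeu ydxaa
Hunk 4: at line 3 remove [bxv] add [mmo,blps] -> 9 lines: svc qmvr ebkq lnf mmo blps dwub qogeu ydxaa
Hunk 5: at line 2 remove [ebkq] add [wgh] -> 9 lines: svc qmvr wgh lnf mmo blps dwub qogeu ydxaa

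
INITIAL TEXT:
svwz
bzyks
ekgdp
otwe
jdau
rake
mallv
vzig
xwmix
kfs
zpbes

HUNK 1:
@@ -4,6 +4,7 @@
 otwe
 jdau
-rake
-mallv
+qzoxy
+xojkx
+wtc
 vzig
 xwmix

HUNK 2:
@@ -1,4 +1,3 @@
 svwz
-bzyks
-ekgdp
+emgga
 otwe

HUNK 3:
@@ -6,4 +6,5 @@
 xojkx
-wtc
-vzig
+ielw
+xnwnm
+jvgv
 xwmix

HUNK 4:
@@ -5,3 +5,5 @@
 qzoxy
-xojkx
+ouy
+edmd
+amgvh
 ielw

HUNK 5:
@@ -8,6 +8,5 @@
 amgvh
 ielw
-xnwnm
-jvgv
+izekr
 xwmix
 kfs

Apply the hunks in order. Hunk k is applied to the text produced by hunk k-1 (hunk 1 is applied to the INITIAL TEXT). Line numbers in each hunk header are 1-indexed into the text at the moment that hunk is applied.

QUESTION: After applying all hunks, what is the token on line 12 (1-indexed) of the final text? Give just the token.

Answer: kfs

Derivation:
Hunk 1: at line 4 remove [rake,mallv] add [qzoxy,xojkx,wtc] -> 12 lines: svwz bzyks ekgdp otwe jdau qzoxy xojkx wtc vzig xwmix kfs zpbes
Hunk 2: at line 1 remove [bzyks,ekgdp] add [emgga] -> 11 lines: svwz emgga otwe jdau qzoxy xojkx wtc vzig xwmix kfs zpbes
Hunk 3: at line 6 remove [wtc,vzig] add [ielw,xnwnm,jvgv] -> 12 lines: svwz emgga otwe jdau qzoxy xojkx ielw xnwnm jvgv xwmix kfs zpbes
Hunk 4: at line 5 remove [xojkx] add [ouy,edmd,amgvh] -> 14 lines: svwz emgga otwe jdau qzoxy ouy edmd amgvh ielw xnwnm jvgv xwmix kfs zpbes
Hunk 5: at line 8 remove [xnwnm,jvgv] add [izekr] -> 13 lines: svwz emgga otwe jdau qzoxy ouy edmd amgvh ielw izekr xwmix kfs zpbes
Final line 12: kfs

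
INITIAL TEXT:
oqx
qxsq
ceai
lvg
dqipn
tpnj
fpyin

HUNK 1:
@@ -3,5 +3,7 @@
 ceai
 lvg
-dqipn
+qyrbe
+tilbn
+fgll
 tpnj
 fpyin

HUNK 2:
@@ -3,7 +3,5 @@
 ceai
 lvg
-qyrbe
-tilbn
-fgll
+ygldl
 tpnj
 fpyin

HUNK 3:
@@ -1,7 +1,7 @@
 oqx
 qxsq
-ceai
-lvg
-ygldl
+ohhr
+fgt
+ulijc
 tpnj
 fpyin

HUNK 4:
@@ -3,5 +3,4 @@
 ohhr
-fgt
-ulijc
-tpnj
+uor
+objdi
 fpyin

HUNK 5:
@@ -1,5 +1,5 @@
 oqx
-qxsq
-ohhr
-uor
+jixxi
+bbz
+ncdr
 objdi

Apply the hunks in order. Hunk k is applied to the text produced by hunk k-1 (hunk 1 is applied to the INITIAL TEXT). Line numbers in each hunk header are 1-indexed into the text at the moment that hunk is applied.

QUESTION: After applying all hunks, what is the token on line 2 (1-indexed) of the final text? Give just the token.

Hunk 1: at line 3 remove [dqipn] add [qyrbe,tilbn,fgll] -> 9 lines: oqx qxsq ceai lvg qyrbe tilbn fgll tpnj fpyin
Hunk 2: at line 3 remove [qyrbe,tilbn,fgll] add [ygldl] -> 7 lines: oqx qxsq ceai lvg ygldl tpnj fpyin
Hunk 3: at line 1 remove [ceai,lvg,ygldl] add [ohhr,fgt,ulijc] -> 7 lines: oqx qxsq ohhr fgt ulijc tpnj fpyin
Hunk 4: at line 3 remove [fgt,ulijc,tpnj] add [uor,objdi] -> 6 lines: oqx qxsq ohhr uor objdi fpyin
Hunk 5: at line 1 remove [qxsq,ohhr,uor] add [jixxi,bbz,ncdr] -> 6 lines: oqx jixxi bbz ncdr objdi fpyin
Final line 2: jixxi

Answer: jixxi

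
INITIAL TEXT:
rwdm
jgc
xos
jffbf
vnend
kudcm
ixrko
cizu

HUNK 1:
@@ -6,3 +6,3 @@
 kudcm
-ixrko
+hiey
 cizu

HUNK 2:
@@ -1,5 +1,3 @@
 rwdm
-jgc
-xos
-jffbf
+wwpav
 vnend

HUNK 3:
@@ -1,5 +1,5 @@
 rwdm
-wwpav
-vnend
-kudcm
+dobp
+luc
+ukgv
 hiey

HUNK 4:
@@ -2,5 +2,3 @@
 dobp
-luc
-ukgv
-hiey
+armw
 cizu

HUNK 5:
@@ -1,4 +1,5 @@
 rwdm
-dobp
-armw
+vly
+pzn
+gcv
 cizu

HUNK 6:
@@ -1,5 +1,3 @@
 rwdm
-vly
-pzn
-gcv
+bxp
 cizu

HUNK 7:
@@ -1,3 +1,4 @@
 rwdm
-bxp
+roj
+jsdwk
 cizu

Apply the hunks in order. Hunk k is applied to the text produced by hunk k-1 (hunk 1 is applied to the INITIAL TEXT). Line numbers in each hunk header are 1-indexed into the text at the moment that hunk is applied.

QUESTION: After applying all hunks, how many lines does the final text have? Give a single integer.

Hunk 1: at line 6 remove [ixrko] add [hiey] -> 8 lines: rwdm jgc xos jffbf vnend kudcm hiey cizu
Hunk 2: at line 1 remove [jgc,xos,jffbf] add [wwpav] -> 6 lines: rwdm wwpav vnend kudcm hiey cizu
Hunk 3: at line 1 remove [wwpav,vnend,kudcm] add [dobp,luc,ukgv] -> 6 lines: rwdm dobp luc ukgv hiey cizu
Hunk 4: at line 2 remove [luc,ukgv,hiey] add [armw] -> 4 lines: rwdm dobp armw cizu
Hunk 5: at line 1 remove [dobp,armw] add [vly,pzn,gcv] -> 5 lines: rwdm vly pzn gcv cizu
Hunk 6: at line 1 remove [vly,pzn,gcv] add [bxp] -> 3 lines: rwdm bxp cizu
Hunk 7: at line 1 remove [bxp] add [roj,jsdwk] -> 4 lines: rwdm roj jsdwk cizu
Final line count: 4

Answer: 4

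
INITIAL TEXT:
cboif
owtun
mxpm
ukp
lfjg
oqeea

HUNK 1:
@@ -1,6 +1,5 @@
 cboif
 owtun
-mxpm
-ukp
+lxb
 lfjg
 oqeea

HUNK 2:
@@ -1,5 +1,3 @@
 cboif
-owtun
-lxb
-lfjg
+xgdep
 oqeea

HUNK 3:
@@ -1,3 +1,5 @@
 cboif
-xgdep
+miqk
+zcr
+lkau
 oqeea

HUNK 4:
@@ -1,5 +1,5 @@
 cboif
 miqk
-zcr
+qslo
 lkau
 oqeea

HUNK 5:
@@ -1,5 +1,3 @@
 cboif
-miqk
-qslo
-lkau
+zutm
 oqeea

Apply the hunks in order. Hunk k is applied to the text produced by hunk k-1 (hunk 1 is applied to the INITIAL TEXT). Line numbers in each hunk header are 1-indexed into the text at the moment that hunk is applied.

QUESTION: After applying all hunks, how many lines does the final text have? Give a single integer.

Answer: 3

Derivation:
Hunk 1: at line 1 remove [mxpm,ukp] add [lxb] -> 5 lines: cboif owtun lxb lfjg oqeea
Hunk 2: at line 1 remove [owtun,lxb,lfjg] add [xgdep] -> 3 lines: cboif xgdep oqeea
Hunk 3: at line 1 remove [xgdep] add [miqk,zcr,lkau] -> 5 lines: cboif miqk zcr lkau oqeea
Hunk 4: at line 1 remove [zcr] add [qslo] -> 5 lines: cboif miqk qslo lkau oqeea
Hunk 5: at line 1 remove [miqk,qslo,lkau] add [zutm] -> 3 lines: cboif zutm oqeea
Final line count: 3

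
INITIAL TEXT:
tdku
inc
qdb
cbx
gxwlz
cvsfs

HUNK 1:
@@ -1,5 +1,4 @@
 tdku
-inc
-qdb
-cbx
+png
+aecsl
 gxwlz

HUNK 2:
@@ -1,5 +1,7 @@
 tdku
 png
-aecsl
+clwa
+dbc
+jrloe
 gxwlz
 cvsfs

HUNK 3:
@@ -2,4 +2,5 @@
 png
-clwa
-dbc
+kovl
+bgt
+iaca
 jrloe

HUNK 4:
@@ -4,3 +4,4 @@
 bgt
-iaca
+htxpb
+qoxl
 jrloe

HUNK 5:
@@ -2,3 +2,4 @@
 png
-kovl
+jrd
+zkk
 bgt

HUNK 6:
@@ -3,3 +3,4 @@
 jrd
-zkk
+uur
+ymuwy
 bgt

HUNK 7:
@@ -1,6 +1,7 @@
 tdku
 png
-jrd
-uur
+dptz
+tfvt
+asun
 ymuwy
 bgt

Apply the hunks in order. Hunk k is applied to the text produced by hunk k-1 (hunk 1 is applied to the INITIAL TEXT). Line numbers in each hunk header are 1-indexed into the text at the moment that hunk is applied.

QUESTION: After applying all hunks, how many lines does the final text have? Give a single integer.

Hunk 1: at line 1 remove [inc,qdb,cbx] add [png,aecsl] -> 5 lines: tdku png aecsl gxwlz cvsfs
Hunk 2: at line 1 remove [aecsl] add [clwa,dbc,jrloe] -> 7 lines: tdku png clwa dbc jrloe gxwlz cvsfs
Hunk 3: at line 2 remove [clwa,dbc] add [kovl,bgt,iaca] -> 8 lines: tdku png kovl bgt iaca jrloe gxwlz cvsfs
Hunk 4: at line 4 remove [iaca] add [htxpb,qoxl] -> 9 lines: tdku png kovl bgt htxpb qoxl jrloe gxwlz cvsfs
Hunk 5: at line 2 remove [kovl] add [jrd,zkk] -> 10 lines: tdku png jrd zkk bgt htxpb qoxl jrloe gxwlz cvsfs
Hunk 6: at line 3 remove [zkk] add [uur,ymuwy] -> 11 lines: tdku png jrd uur ymuwy bgt htxpb qoxl jrloe gxwlz cvsfs
Hunk 7: at line 1 remove [jrd,uur] add [dptz,tfvt,asun] -> 12 lines: tdku png dptz tfvt asun ymuwy bgt htxpb qoxl jrloe gxwlz cvsfs
Final line count: 12

Answer: 12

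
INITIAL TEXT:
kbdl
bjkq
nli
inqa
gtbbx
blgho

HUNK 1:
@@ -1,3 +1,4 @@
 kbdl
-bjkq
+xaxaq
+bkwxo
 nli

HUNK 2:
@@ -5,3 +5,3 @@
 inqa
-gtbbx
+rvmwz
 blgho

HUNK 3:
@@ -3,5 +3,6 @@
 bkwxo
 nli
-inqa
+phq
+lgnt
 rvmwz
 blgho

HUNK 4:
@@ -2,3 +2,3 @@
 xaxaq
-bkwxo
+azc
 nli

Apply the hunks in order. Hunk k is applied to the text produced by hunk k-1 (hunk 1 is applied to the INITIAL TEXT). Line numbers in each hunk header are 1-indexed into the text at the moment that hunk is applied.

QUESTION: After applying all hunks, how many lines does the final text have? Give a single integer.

Hunk 1: at line 1 remove [bjkq] add [xaxaq,bkwxo] -> 7 lines: kbdl xaxaq bkwxo nli inqa gtbbx blgho
Hunk 2: at line 5 remove [gtbbx] add [rvmwz] -> 7 lines: kbdl xaxaq bkwxo nli inqa rvmwz blgho
Hunk 3: at line 3 remove [inqa] add [phq,lgnt] -> 8 lines: kbdl xaxaq bkwxo nli phq lgnt rvmwz blgho
Hunk 4: at line 2 remove [bkwxo] add [azc] -> 8 lines: kbdl xaxaq azc nli phq lgnt rvmwz blgho
Final line count: 8

Answer: 8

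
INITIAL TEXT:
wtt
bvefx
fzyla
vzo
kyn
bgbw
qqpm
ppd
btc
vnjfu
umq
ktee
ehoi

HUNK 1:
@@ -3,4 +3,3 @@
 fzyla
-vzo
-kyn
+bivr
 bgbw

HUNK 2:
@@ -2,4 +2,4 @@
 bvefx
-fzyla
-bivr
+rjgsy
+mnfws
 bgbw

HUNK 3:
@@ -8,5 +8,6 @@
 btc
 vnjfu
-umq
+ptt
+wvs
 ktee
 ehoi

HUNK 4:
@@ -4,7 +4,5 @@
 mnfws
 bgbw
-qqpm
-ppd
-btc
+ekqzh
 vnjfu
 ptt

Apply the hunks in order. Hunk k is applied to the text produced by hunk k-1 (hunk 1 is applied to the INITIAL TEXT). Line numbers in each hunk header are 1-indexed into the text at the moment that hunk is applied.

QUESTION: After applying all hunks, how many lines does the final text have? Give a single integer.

Answer: 11

Derivation:
Hunk 1: at line 3 remove [vzo,kyn] add [bivr] -> 12 lines: wtt bvefx fzyla bivr bgbw qqpm ppd btc vnjfu umq ktee ehoi
Hunk 2: at line 2 remove [fzyla,bivr] add [rjgsy,mnfws] -> 12 lines: wtt bvefx rjgsy mnfws bgbw qqpm ppd btc vnjfu umq ktee ehoi
Hunk 3: at line 8 remove [umq] add [ptt,wvs] -> 13 lines: wtt bvefx rjgsy mnfws bgbw qqpm ppd btc vnjfu ptt wvs ktee ehoi
Hunk 4: at line 4 remove [qqpm,ppd,btc] add [ekqzh] -> 11 lines: wtt bvefx rjgsy mnfws bgbw ekqzh vnjfu ptt wvs ktee ehoi
Final line count: 11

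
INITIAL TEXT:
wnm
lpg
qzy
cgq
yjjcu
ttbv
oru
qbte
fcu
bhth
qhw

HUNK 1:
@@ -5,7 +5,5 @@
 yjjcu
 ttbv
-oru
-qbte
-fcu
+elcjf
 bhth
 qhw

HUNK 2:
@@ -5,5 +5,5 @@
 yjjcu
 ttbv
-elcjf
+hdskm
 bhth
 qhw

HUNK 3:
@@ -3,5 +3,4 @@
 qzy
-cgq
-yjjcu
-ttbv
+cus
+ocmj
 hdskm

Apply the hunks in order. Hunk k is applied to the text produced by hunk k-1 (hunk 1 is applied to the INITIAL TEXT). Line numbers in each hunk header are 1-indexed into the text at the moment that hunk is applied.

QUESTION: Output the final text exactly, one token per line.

Answer: wnm
lpg
qzy
cus
ocmj
hdskm
bhth
qhw

Derivation:
Hunk 1: at line 5 remove [oru,qbte,fcu] add [elcjf] -> 9 lines: wnm lpg qzy cgq yjjcu ttbv elcjf bhth qhw
Hunk 2: at line 5 remove [elcjf] add [hdskm] -> 9 lines: wnm lpg qzy cgq yjjcu ttbv hdskm bhth qhw
Hunk 3: at line 3 remove [cgq,yjjcu,ttbv] add [cus,ocmj] -> 8 lines: wnm lpg qzy cus ocmj hdskm bhth qhw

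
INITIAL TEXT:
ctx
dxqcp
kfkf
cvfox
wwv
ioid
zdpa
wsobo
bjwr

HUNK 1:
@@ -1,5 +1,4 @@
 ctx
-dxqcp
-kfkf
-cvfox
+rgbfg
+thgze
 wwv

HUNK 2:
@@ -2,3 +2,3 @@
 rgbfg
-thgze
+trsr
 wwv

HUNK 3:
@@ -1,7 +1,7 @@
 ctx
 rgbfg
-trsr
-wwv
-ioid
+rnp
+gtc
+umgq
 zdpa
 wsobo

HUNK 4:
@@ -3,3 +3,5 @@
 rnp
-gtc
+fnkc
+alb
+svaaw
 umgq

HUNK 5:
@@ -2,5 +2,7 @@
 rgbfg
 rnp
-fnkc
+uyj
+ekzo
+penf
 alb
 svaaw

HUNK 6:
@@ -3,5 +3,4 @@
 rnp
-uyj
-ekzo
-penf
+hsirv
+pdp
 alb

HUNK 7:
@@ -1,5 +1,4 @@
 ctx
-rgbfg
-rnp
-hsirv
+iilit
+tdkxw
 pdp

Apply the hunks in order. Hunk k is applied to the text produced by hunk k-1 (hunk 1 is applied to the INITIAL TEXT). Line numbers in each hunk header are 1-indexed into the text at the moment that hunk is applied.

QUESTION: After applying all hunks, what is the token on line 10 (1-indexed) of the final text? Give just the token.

Answer: bjwr

Derivation:
Hunk 1: at line 1 remove [dxqcp,kfkf,cvfox] add [rgbfg,thgze] -> 8 lines: ctx rgbfg thgze wwv ioid zdpa wsobo bjwr
Hunk 2: at line 2 remove [thgze] add [trsr] -> 8 lines: ctx rgbfg trsr wwv ioid zdpa wsobo bjwr
Hunk 3: at line 1 remove [trsr,wwv,ioid] add [rnp,gtc,umgq] -> 8 lines: ctx rgbfg rnp gtc umgq zdpa wsobo bjwr
Hunk 4: at line 3 remove [gtc] add [fnkc,alb,svaaw] -> 10 lines: ctx rgbfg rnp fnkc alb svaaw umgq zdpa wsobo bjwr
Hunk 5: at line 2 remove [fnkc] add [uyj,ekzo,penf] -> 12 lines: ctx rgbfg rnp uyj ekzo penf alb svaaw umgq zdpa wsobo bjwr
Hunk 6: at line 3 remove [uyj,ekzo,penf] add [hsirv,pdp] -> 11 lines: ctx rgbfg rnp hsirv pdp alb svaaw umgq zdpa wsobo bjwr
Hunk 7: at line 1 remove [rgbfg,rnp,hsirv] add [iilit,tdkxw] -> 10 lines: ctx iilit tdkxw pdp alb svaaw umgq zdpa wsobo bjwr
Final line 10: bjwr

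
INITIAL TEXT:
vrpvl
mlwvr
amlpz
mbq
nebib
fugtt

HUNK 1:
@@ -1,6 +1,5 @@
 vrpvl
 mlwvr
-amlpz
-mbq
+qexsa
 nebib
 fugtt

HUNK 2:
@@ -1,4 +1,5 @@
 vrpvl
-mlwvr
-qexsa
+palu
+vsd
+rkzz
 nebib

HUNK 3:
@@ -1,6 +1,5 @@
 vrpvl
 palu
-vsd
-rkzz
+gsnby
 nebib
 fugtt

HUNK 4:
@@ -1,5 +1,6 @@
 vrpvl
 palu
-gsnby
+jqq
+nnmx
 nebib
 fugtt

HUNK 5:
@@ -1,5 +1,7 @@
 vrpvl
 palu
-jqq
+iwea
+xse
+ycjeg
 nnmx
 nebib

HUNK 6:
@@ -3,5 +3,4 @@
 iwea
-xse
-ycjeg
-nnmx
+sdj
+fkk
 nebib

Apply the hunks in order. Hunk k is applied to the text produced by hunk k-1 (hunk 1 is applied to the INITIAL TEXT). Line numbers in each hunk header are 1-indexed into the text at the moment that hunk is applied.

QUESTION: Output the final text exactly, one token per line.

Answer: vrpvl
palu
iwea
sdj
fkk
nebib
fugtt

Derivation:
Hunk 1: at line 1 remove [amlpz,mbq] add [qexsa] -> 5 lines: vrpvl mlwvr qexsa nebib fugtt
Hunk 2: at line 1 remove [mlwvr,qexsa] add [palu,vsd,rkzz] -> 6 lines: vrpvl palu vsd rkzz nebib fugtt
Hunk 3: at line 1 remove [vsd,rkzz] add [gsnby] -> 5 lines: vrpvl palu gsnby nebib fugtt
Hunk 4: at line 1 remove [gsnby] add [jqq,nnmx] -> 6 lines: vrpvl palu jqq nnmx nebib fugtt
Hunk 5: at line 1 remove [jqq] add [iwea,xse,ycjeg] -> 8 lines: vrpvl palu iwea xse ycjeg nnmx nebib fugtt
Hunk 6: at line 3 remove [xse,ycjeg,nnmx] add [sdj,fkk] -> 7 lines: vrpvl palu iwea sdj fkk nebib fugtt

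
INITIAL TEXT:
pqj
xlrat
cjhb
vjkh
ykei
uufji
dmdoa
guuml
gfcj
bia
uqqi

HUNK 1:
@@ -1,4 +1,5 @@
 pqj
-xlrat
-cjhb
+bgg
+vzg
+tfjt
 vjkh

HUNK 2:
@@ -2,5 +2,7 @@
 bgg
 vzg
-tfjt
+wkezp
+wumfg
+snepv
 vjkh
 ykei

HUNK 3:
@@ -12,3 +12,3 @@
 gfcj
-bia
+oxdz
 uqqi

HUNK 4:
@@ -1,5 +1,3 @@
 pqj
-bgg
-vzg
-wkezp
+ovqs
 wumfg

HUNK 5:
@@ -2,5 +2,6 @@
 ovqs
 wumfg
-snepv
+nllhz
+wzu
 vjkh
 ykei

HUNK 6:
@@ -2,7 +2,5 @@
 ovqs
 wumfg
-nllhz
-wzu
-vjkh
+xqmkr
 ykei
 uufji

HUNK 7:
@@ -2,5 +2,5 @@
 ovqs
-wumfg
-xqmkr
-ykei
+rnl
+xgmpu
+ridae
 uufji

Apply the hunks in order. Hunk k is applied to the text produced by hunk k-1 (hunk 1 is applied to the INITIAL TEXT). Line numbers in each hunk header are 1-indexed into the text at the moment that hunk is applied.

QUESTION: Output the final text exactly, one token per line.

Hunk 1: at line 1 remove [xlrat,cjhb] add [bgg,vzg,tfjt] -> 12 lines: pqj bgg vzg tfjt vjkh ykei uufji dmdoa guuml gfcj bia uqqi
Hunk 2: at line 2 remove [tfjt] add [wkezp,wumfg,snepv] -> 14 lines: pqj bgg vzg wkezp wumfg snepv vjkh ykei uufji dmdoa guuml gfcj bia uqqi
Hunk 3: at line 12 remove [bia] add [oxdz] -> 14 lines: pqj bgg vzg wkezp wumfg snepv vjkh ykei uufji dmdoa guuml gfcj oxdz uqqi
Hunk 4: at line 1 remove [bgg,vzg,wkezp] add [ovqs] -> 12 lines: pqj ovqs wumfg snepv vjkh ykei uufji dmdoa guuml gfcj oxdz uqqi
Hunk 5: at line 2 remove [snepv] add [nllhz,wzu] -> 13 lines: pqj ovqs wumfg nllhz wzu vjkh ykei uufji dmdoa guuml gfcj oxdz uqqi
Hunk 6: at line 2 remove [nllhz,wzu,vjkh] add [xqmkr] -> 11 lines: pqj ovqs wumfg xqmkr ykei uufji dmdoa guuml gfcj oxdz uqqi
Hunk 7: at line 2 remove [wumfg,xqmkr,ykei] add [rnl,xgmpu,ridae] -> 11 lines: pqj ovqs rnl xgmpu ridae uufji dmdoa guuml gfcj oxdz uqqi

Answer: pqj
ovqs
rnl
xgmpu
ridae
uufji
dmdoa
guuml
gfcj
oxdz
uqqi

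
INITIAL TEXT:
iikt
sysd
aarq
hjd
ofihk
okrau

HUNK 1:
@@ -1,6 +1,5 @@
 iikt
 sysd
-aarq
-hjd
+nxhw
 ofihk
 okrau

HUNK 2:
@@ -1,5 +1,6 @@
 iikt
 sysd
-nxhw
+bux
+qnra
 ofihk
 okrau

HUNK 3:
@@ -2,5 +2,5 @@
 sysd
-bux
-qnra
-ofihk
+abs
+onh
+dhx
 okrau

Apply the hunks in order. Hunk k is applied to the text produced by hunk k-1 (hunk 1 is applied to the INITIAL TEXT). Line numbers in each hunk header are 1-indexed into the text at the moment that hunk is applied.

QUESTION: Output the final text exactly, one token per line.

Hunk 1: at line 1 remove [aarq,hjd] add [nxhw] -> 5 lines: iikt sysd nxhw ofihk okrau
Hunk 2: at line 1 remove [nxhw] add [bux,qnra] -> 6 lines: iikt sysd bux qnra ofihk okrau
Hunk 3: at line 2 remove [bux,qnra,ofihk] add [abs,onh,dhx] -> 6 lines: iikt sysd abs onh dhx okrau

Answer: iikt
sysd
abs
onh
dhx
okrau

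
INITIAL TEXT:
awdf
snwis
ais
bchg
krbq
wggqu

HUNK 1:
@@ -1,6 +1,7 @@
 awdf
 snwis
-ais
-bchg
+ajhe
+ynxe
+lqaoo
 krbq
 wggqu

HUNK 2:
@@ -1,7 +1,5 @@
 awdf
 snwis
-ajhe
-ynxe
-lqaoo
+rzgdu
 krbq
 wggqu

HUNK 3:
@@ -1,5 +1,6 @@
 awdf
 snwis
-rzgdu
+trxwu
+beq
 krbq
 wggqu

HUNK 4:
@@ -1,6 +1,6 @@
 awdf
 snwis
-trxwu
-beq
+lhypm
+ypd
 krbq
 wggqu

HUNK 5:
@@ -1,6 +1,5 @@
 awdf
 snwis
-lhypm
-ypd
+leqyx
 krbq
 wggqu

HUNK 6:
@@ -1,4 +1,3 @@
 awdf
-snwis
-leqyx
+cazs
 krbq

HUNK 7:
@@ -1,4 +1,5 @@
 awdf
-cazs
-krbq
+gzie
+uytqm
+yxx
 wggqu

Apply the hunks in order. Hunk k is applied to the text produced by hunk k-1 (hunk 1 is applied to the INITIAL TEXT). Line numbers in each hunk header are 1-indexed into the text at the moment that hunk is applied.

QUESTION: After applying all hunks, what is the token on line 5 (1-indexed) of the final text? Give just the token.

Hunk 1: at line 1 remove [ais,bchg] add [ajhe,ynxe,lqaoo] -> 7 lines: awdf snwis ajhe ynxe lqaoo krbq wggqu
Hunk 2: at line 1 remove [ajhe,ynxe,lqaoo] add [rzgdu] -> 5 lines: awdf snwis rzgdu krbq wggqu
Hunk 3: at line 1 remove [rzgdu] add [trxwu,beq] -> 6 lines: awdf snwis trxwu beq krbq wggqu
Hunk 4: at line 1 remove [trxwu,beq] add [lhypm,ypd] -> 6 lines: awdf snwis lhypm ypd krbq wggqu
Hunk 5: at line 1 remove [lhypm,ypd] add [leqyx] -> 5 lines: awdf snwis leqyx krbq wggqu
Hunk 6: at line 1 remove [snwis,leqyx] add [cazs] -> 4 lines: awdf cazs krbq wggqu
Hunk 7: at line 1 remove [cazs,krbq] add [gzie,uytqm,yxx] -> 5 lines: awdf gzie uytqm yxx wggqu
Final line 5: wggqu

Answer: wggqu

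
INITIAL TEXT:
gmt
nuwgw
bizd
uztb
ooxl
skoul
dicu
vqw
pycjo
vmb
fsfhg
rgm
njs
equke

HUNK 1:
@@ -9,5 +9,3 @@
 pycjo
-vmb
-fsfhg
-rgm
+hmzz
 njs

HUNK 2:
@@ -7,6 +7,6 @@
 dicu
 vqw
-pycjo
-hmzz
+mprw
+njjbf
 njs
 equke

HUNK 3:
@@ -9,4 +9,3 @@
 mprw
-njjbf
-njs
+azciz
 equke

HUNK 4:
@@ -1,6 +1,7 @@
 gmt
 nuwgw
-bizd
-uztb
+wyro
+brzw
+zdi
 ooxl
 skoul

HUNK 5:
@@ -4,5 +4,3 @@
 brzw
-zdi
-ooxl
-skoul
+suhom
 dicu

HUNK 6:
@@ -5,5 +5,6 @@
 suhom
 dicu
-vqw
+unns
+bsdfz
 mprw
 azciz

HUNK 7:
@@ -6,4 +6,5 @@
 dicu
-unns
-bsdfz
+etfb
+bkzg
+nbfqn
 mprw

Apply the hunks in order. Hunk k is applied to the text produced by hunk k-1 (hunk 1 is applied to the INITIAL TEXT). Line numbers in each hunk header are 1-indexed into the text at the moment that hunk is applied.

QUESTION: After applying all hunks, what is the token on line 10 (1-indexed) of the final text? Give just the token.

Hunk 1: at line 9 remove [vmb,fsfhg,rgm] add [hmzz] -> 12 lines: gmt nuwgw bizd uztb ooxl skoul dicu vqw pycjo hmzz njs equke
Hunk 2: at line 7 remove [pycjo,hmzz] add [mprw,njjbf] -> 12 lines: gmt nuwgw bizd uztb ooxl skoul dicu vqw mprw njjbf njs equke
Hunk 3: at line 9 remove [njjbf,njs] add [azciz] -> 11 lines: gmt nuwgw bizd uztb ooxl skoul dicu vqw mprw azciz equke
Hunk 4: at line 1 remove [bizd,uztb] add [wyro,brzw,zdi] -> 12 lines: gmt nuwgw wyro brzw zdi ooxl skoul dicu vqw mprw azciz equke
Hunk 5: at line 4 remove [zdi,ooxl,skoul] add [suhom] -> 10 lines: gmt nuwgw wyro brzw suhom dicu vqw mprw azciz equke
Hunk 6: at line 5 remove [vqw] add [unns,bsdfz] -> 11 lines: gmt nuwgw wyro brzw suhom dicu unns bsdfz mprw azciz equke
Hunk 7: at line 6 remove [unns,bsdfz] add [etfb,bkzg,nbfqn] -> 12 lines: gmt nuwgw wyro brzw suhom dicu etfb bkzg nbfqn mprw azciz equke
Final line 10: mprw

Answer: mprw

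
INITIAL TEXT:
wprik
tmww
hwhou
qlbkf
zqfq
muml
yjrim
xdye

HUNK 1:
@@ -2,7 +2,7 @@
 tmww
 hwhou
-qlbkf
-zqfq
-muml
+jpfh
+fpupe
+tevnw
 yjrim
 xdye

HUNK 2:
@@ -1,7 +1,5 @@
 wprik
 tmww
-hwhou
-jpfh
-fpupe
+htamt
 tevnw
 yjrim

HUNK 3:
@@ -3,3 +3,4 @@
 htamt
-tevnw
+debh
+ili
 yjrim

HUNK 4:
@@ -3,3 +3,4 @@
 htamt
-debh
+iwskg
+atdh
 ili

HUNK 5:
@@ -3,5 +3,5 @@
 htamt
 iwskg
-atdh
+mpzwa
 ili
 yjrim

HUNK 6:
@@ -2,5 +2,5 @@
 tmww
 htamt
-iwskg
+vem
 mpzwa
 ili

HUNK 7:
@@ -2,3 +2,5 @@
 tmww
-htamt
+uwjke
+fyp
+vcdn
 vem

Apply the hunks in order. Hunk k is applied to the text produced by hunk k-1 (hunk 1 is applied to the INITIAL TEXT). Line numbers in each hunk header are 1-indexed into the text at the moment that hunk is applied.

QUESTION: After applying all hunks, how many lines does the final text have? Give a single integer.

Hunk 1: at line 2 remove [qlbkf,zqfq,muml] add [jpfh,fpupe,tevnw] -> 8 lines: wprik tmww hwhou jpfh fpupe tevnw yjrim xdye
Hunk 2: at line 1 remove [hwhou,jpfh,fpupe] add [htamt] -> 6 lines: wprik tmww htamt tevnw yjrim xdye
Hunk 3: at line 3 remove [tevnw] add [debh,ili] -> 7 lines: wprik tmww htamt debh ili yjrim xdye
Hunk 4: at line 3 remove [debh] add [iwskg,atdh] -> 8 lines: wprik tmww htamt iwskg atdh ili yjrim xdye
Hunk 5: at line 3 remove [atdh] add [mpzwa] -> 8 lines: wprik tmww htamt iwskg mpzwa ili yjrim xdye
Hunk 6: at line 2 remove [iwskg] add [vem] -> 8 lines: wprik tmww htamt vem mpzwa ili yjrim xdye
Hunk 7: at line 2 remove [htamt] add [uwjke,fyp,vcdn] -> 10 lines: wprik tmww uwjke fyp vcdn vem mpzwa ili yjrim xdye
Final line count: 10

Answer: 10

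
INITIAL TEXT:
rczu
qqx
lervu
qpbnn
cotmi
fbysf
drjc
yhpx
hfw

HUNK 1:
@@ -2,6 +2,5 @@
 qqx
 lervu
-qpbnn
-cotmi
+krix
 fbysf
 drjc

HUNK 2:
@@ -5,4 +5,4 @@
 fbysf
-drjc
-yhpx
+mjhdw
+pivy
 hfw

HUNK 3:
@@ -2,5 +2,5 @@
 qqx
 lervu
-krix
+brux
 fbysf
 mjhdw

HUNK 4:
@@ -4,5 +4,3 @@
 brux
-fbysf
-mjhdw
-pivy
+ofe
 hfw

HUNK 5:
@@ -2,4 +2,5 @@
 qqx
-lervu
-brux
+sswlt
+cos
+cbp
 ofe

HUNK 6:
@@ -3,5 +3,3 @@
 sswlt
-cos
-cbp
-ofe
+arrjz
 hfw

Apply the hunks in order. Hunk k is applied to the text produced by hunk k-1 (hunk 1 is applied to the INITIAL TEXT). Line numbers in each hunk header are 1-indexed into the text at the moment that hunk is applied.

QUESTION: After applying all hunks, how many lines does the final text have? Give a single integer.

Answer: 5

Derivation:
Hunk 1: at line 2 remove [qpbnn,cotmi] add [krix] -> 8 lines: rczu qqx lervu krix fbysf drjc yhpx hfw
Hunk 2: at line 5 remove [drjc,yhpx] add [mjhdw,pivy] -> 8 lines: rczu qqx lervu krix fbysf mjhdw pivy hfw
Hunk 3: at line 2 remove [krix] add [brux] -> 8 lines: rczu qqx lervu brux fbysf mjhdw pivy hfw
Hunk 4: at line 4 remove [fbysf,mjhdw,pivy] add [ofe] -> 6 lines: rczu qqx lervu brux ofe hfw
Hunk 5: at line 2 remove [lervu,brux] add [sswlt,cos,cbp] -> 7 lines: rczu qqx sswlt cos cbp ofe hfw
Hunk 6: at line 3 remove [cos,cbp,ofe] add [arrjz] -> 5 lines: rczu qqx sswlt arrjz hfw
Final line count: 5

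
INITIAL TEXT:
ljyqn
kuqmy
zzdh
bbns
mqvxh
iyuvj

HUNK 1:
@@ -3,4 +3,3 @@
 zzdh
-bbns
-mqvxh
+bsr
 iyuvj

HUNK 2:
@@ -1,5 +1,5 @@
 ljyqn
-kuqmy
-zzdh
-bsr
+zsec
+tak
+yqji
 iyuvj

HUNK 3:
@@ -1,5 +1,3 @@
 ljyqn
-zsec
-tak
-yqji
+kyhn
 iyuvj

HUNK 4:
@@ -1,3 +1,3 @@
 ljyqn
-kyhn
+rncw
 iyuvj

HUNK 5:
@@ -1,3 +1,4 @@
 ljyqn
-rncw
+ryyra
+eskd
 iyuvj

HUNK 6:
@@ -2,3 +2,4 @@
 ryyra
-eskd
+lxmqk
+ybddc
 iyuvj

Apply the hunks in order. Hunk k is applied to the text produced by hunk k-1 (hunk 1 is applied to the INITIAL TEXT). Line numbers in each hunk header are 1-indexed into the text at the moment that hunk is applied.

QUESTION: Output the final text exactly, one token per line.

Hunk 1: at line 3 remove [bbns,mqvxh] add [bsr] -> 5 lines: ljyqn kuqmy zzdh bsr iyuvj
Hunk 2: at line 1 remove [kuqmy,zzdh,bsr] add [zsec,tak,yqji] -> 5 lines: ljyqn zsec tak yqji iyuvj
Hunk 3: at line 1 remove [zsec,tak,yqji] add [kyhn] -> 3 lines: ljyqn kyhn iyuvj
Hunk 4: at line 1 remove [kyhn] add [rncw] -> 3 lines: ljyqn rncw iyuvj
Hunk 5: at line 1 remove [rncw] add [ryyra,eskd] -> 4 lines: ljyqn ryyra eskd iyuvj
Hunk 6: at line 2 remove [eskd] add [lxmqk,ybddc] -> 5 lines: ljyqn ryyra lxmqk ybddc iyuvj

Answer: ljyqn
ryyra
lxmqk
ybddc
iyuvj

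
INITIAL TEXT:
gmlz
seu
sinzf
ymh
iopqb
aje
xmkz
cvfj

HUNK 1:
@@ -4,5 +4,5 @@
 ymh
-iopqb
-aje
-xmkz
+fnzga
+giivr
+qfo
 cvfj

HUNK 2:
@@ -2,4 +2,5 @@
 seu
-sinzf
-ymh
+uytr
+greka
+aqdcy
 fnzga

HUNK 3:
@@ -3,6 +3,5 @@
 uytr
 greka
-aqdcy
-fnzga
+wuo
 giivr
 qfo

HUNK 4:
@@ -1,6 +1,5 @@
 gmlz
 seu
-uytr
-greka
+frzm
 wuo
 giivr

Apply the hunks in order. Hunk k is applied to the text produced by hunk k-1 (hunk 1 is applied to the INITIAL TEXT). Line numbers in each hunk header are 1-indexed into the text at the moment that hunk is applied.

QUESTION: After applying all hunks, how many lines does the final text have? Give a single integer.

Answer: 7

Derivation:
Hunk 1: at line 4 remove [iopqb,aje,xmkz] add [fnzga,giivr,qfo] -> 8 lines: gmlz seu sinzf ymh fnzga giivr qfo cvfj
Hunk 2: at line 2 remove [sinzf,ymh] add [uytr,greka,aqdcy] -> 9 lines: gmlz seu uytr greka aqdcy fnzga giivr qfo cvfj
Hunk 3: at line 3 remove [aqdcy,fnzga] add [wuo] -> 8 lines: gmlz seu uytr greka wuo giivr qfo cvfj
Hunk 4: at line 1 remove [uytr,greka] add [frzm] -> 7 lines: gmlz seu frzm wuo giivr qfo cvfj
Final line count: 7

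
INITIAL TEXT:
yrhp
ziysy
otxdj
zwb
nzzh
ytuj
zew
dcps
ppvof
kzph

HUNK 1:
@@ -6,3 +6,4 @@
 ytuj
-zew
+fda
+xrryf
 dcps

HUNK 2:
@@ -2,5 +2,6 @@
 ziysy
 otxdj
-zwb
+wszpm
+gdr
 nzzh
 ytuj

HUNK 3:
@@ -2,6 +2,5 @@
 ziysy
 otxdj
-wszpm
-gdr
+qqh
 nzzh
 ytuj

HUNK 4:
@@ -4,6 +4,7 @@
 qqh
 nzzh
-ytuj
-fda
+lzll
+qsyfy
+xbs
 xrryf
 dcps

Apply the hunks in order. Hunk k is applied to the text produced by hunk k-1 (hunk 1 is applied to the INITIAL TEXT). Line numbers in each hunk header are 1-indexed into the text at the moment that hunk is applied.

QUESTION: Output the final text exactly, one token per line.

Answer: yrhp
ziysy
otxdj
qqh
nzzh
lzll
qsyfy
xbs
xrryf
dcps
ppvof
kzph

Derivation:
Hunk 1: at line 6 remove [zew] add [fda,xrryf] -> 11 lines: yrhp ziysy otxdj zwb nzzh ytuj fda xrryf dcps ppvof kzph
Hunk 2: at line 2 remove [zwb] add [wszpm,gdr] -> 12 lines: yrhp ziysy otxdj wszpm gdr nzzh ytuj fda xrryf dcps ppvof kzph
Hunk 3: at line 2 remove [wszpm,gdr] add [qqh] -> 11 lines: yrhp ziysy otxdj qqh nzzh ytuj fda xrryf dcps ppvof kzph
Hunk 4: at line 4 remove [ytuj,fda] add [lzll,qsyfy,xbs] -> 12 lines: yrhp ziysy otxdj qqh nzzh lzll qsyfy xbs xrryf dcps ppvof kzph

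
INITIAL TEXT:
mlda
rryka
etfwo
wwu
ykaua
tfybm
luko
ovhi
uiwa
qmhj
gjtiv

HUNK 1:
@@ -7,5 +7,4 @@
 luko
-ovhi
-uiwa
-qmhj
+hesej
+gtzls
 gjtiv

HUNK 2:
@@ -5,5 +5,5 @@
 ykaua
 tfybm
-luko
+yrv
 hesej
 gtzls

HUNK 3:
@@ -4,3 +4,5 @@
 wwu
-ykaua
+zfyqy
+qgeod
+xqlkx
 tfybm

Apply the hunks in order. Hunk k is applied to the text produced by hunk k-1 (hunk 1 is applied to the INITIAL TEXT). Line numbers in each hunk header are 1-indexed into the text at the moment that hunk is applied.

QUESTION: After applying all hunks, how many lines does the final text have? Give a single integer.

Answer: 12

Derivation:
Hunk 1: at line 7 remove [ovhi,uiwa,qmhj] add [hesej,gtzls] -> 10 lines: mlda rryka etfwo wwu ykaua tfybm luko hesej gtzls gjtiv
Hunk 2: at line 5 remove [luko] add [yrv] -> 10 lines: mlda rryka etfwo wwu ykaua tfybm yrv hesej gtzls gjtiv
Hunk 3: at line 4 remove [ykaua] add [zfyqy,qgeod,xqlkx] -> 12 lines: mlda rryka etfwo wwu zfyqy qgeod xqlkx tfybm yrv hesej gtzls gjtiv
Final line count: 12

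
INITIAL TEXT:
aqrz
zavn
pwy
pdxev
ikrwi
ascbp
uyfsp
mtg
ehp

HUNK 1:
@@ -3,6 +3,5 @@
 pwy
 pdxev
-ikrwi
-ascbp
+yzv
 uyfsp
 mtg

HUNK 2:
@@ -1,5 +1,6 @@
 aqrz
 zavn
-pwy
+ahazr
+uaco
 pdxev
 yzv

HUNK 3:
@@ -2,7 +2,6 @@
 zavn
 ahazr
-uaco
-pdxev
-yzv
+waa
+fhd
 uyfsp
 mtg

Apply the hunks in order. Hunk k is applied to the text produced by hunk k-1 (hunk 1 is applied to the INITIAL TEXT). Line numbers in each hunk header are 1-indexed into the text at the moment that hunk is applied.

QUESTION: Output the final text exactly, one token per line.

Answer: aqrz
zavn
ahazr
waa
fhd
uyfsp
mtg
ehp

Derivation:
Hunk 1: at line 3 remove [ikrwi,ascbp] add [yzv] -> 8 lines: aqrz zavn pwy pdxev yzv uyfsp mtg ehp
Hunk 2: at line 1 remove [pwy] add [ahazr,uaco] -> 9 lines: aqrz zavn ahazr uaco pdxev yzv uyfsp mtg ehp
Hunk 3: at line 2 remove [uaco,pdxev,yzv] add [waa,fhd] -> 8 lines: aqrz zavn ahazr waa fhd uyfsp mtg ehp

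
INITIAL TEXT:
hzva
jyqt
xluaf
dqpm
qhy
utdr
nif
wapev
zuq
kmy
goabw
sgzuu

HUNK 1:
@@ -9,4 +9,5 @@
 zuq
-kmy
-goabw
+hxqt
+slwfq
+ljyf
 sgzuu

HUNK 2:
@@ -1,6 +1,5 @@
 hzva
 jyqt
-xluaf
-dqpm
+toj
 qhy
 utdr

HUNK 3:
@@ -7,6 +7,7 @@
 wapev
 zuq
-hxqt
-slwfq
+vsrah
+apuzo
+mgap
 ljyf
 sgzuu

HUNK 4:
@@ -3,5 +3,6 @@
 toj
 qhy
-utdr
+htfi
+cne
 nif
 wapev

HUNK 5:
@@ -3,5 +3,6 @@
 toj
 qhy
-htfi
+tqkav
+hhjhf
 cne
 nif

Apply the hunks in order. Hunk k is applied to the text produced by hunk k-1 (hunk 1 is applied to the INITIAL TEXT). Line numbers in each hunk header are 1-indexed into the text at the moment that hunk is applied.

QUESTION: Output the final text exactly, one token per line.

Answer: hzva
jyqt
toj
qhy
tqkav
hhjhf
cne
nif
wapev
zuq
vsrah
apuzo
mgap
ljyf
sgzuu

Derivation:
Hunk 1: at line 9 remove [kmy,goabw] add [hxqt,slwfq,ljyf] -> 13 lines: hzva jyqt xluaf dqpm qhy utdr nif wapev zuq hxqt slwfq ljyf sgzuu
Hunk 2: at line 1 remove [xluaf,dqpm] add [toj] -> 12 lines: hzva jyqt toj qhy utdr nif wapev zuq hxqt slwfq ljyf sgzuu
Hunk 3: at line 7 remove [hxqt,slwfq] add [vsrah,apuzo,mgap] -> 13 lines: hzva jyqt toj qhy utdr nif wapev zuq vsrah apuzo mgap ljyf sgzuu
Hunk 4: at line 3 remove [utdr] add [htfi,cne] -> 14 lines: hzva jyqt toj qhy htfi cne nif wapev zuq vsrah apuzo mgap ljyf sgzuu
Hunk 5: at line 3 remove [htfi] add [tqkav,hhjhf] -> 15 lines: hzva jyqt toj qhy tqkav hhjhf cne nif wapev zuq vsrah apuzo mgap ljyf sgzuu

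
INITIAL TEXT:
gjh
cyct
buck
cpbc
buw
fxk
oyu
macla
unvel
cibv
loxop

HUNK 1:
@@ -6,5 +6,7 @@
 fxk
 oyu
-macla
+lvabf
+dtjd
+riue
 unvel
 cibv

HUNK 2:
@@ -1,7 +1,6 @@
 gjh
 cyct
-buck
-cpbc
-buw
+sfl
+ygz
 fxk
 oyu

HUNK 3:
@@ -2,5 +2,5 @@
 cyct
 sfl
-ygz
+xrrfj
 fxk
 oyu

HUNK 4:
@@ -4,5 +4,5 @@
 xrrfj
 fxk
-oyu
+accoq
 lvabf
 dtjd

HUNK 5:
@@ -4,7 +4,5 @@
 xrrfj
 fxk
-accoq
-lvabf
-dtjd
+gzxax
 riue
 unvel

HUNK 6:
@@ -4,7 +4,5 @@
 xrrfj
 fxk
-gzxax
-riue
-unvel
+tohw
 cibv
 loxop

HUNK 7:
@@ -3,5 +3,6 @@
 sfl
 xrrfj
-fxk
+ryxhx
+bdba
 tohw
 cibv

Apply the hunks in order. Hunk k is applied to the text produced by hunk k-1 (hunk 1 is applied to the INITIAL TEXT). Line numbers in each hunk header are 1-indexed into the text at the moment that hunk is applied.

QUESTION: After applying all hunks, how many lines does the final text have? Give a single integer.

Hunk 1: at line 6 remove [macla] add [lvabf,dtjd,riue] -> 13 lines: gjh cyct buck cpbc buw fxk oyu lvabf dtjd riue unvel cibv loxop
Hunk 2: at line 1 remove [buck,cpbc,buw] add [sfl,ygz] -> 12 lines: gjh cyct sfl ygz fxk oyu lvabf dtjd riue unvel cibv loxop
Hunk 3: at line 2 remove [ygz] add [xrrfj] -> 12 lines: gjh cyct sfl xrrfj fxk oyu lvabf dtjd riue unvel cibv loxop
Hunk 4: at line 4 remove [oyu] add [accoq] -> 12 lines: gjh cyct sfl xrrfj fxk accoq lvabf dtjd riue unvel cibv loxop
Hunk 5: at line 4 remove [accoq,lvabf,dtjd] add [gzxax] -> 10 lines: gjh cyct sfl xrrfj fxk gzxax riue unvel cibv loxop
Hunk 6: at line 4 remove [gzxax,riue,unvel] add [tohw] -> 8 lines: gjh cyct sfl xrrfj fxk tohw cibv loxop
Hunk 7: at line 3 remove [fxk] add [ryxhx,bdba] -> 9 lines: gjh cyct sfl xrrfj ryxhx bdba tohw cibv loxop
Final line count: 9

Answer: 9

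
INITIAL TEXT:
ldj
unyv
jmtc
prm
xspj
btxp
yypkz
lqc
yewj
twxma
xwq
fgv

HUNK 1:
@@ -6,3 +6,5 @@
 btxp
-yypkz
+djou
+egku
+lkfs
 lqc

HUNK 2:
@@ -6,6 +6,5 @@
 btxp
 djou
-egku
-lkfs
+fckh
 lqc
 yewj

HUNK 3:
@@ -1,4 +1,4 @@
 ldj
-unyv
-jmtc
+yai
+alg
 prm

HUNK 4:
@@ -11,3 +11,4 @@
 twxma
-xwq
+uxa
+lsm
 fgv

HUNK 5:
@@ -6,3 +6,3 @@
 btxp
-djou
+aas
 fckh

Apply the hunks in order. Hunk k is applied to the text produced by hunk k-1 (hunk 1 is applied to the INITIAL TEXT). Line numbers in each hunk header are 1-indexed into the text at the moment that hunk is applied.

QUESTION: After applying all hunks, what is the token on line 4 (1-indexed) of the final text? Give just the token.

Hunk 1: at line 6 remove [yypkz] add [djou,egku,lkfs] -> 14 lines: ldj unyv jmtc prm xspj btxp djou egku lkfs lqc yewj twxma xwq fgv
Hunk 2: at line 6 remove [egku,lkfs] add [fckh] -> 13 lines: ldj unyv jmtc prm xspj btxp djou fckh lqc yewj twxma xwq fgv
Hunk 3: at line 1 remove [unyv,jmtc] add [yai,alg] -> 13 lines: ldj yai alg prm xspj btxp djou fckh lqc yewj twxma xwq fgv
Hunk 4: at line 11 remove [xwq] add [uxa,lsm] -> 14 lines: ldj yai alg prm xspj btxp djou fckh lqc yewj twxma uxa lsm fgv
Hunk 5: at line 6 remove [djou] add [aas] -> 14 lines: ldj yai alg prm xspj btxp aas fckh lqc yewj twxma uxa lsm fgv
Final line 4: prm

Answer: prm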